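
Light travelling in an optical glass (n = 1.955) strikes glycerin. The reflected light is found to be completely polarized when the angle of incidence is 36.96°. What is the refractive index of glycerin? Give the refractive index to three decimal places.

n ≈ 1.471

At the polarizing angle, tan θ_B = n₂/n₁ with n₁ on the incident side (an optical glass) and n₂ on the transmitted side (glycerin).
n₂ = n₁ tan θ_B = 1.955 × tan 36.96° = 1.471.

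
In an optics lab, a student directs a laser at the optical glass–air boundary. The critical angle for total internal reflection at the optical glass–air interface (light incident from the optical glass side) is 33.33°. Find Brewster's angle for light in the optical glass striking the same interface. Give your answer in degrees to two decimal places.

θ_B ≈ 28.79°

n₂/n₁ = sin θ_c = sin 33.33° = 0.5495.
tan θ_B equals the same ratio, so θ_B = arctan(0.5495) = 28.79°.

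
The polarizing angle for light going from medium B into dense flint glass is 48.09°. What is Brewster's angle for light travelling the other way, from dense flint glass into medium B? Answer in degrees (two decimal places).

tan θ_B' = n₁/n₂ = 1/tan θ_B, so θ_B' = 90° − θ_B.
θ_B' = 90° − 48.09° = 41.91°.

θ_B' ≈ 41.91°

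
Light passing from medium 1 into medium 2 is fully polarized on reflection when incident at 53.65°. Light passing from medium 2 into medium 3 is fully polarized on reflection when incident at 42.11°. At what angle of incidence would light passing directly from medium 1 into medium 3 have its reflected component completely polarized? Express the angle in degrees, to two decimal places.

tan θ_B(1→2) = n₂/n₁ = tan 53.65° = 1.3588.
tan θ_B(2→3) = n₃/n₂ = tan 42.11° = 0.9039.
So n₃/n₁ = (n₂/n₁)(n₃/n₂) = 1.3588 × 0.9039 = 1.2282.
θ_B(1→3) = arctan(1.2282) = 50.85°.

θ_B ≈ 50.85°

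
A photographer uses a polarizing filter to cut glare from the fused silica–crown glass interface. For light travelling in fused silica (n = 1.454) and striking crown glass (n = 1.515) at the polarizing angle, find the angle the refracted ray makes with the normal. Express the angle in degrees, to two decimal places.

θ_t ≈ 43.82°

θ_B = arctan(n₂/n₁) = arctan(1.515/1.454) = 46.18°.
Since θ_B + θ_t = 90° at Brewster incidence, θ_t = 90° − 46.18° = 43.82°.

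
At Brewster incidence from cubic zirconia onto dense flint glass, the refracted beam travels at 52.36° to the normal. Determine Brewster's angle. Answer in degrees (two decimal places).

θ_B ≈ 37.64°

Since the reflected and refracted rays are at right angles at the polarizing angle, θ_B + θ_t = 90°.
θ_B = 90° − 52.36° = 37.64°.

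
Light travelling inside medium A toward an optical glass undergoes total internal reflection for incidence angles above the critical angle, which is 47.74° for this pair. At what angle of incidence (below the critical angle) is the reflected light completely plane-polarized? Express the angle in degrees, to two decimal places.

θ_B ≈ 36.51°

sin θ_c = n₂/n₁, so n₂/n₁ = sin 47.74° = 0.7401.
Brewster: tan θ_B = n₂/n₁ = 0.7401.
θ_B = arctan(0.7401) = 36.51°.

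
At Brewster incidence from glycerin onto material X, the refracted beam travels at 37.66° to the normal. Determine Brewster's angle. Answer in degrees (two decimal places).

Since the reflected and refracted rays are at right angles at the polarizing angle, θ_B + θ_t = 90°.
So θ_B = 90° − θ_t = 90° − 37.66° = 52.34°.

θ_B ≈ 52.34°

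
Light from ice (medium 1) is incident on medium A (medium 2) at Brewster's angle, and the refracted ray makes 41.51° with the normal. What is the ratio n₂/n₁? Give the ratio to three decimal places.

θ_B + θ_t = 90°, so θ_B = 90° − 41.51° = 48.49°.
tan θ_B = n₂/n₁, so n₂/n₁ = tan 48.49° = 1.130.

n₂/n₁ ≈ 1.130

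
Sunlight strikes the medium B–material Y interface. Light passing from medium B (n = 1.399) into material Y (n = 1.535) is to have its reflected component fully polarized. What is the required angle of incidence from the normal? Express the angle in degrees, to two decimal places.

At Brewster's angle the reflected and refracted rays are perpendicular, which with Snell's law gives tan θ_B = n₂/n₁.
tan θ_B = n₂/n₁ = 1.535/1.399 = 1.0972. Taking the arctangent, θ_B = 47.65°.

θ_B ≈ 47.65°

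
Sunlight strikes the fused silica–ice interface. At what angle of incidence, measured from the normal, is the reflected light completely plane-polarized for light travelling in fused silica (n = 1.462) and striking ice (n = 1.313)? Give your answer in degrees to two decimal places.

Brewster's condition: tan θ_B = n₂/n₁ = 1.313/1.462 = 0.8981.
θ_B = arctan(0.8981) = 41.93°.

θ_B ≈ 41.93°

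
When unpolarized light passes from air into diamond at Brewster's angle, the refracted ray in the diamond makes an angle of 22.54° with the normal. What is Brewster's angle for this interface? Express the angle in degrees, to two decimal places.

θ_B ≈ 67.46°

At Brewster's angle the reflected and refracted rays are perpendicular, so θ_B + θ_t = 90°.
So θ_B = 90° − θ_t = 90° − 22.54° = 67.46°.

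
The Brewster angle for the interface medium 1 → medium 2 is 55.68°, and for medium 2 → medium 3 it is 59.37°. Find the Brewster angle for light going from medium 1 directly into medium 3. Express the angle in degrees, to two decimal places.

n₂/n₁ = tan 55.68° = 1.4648 and n₃/n₂ = tan 59.37° = 1.6889.
Multiplying, n₃/n₁ = 1.4648 × 1.6889 = 2.4740, and θ_B(1→3) = arctan 2.4740 = 67.99°.

θ_B ≈ 67.99°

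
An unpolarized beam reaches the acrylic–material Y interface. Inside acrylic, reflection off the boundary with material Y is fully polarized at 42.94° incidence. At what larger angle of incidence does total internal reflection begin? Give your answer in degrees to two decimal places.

θ_c ≈ 68.52°

From Brewster, n₂/n₁ = tan θ_B = tan 42.94° = 0.9306.
Then sin θ_c = n₂/n₁ = 0.9306, so θ_c = arcsin 0.9306 = 68.52°.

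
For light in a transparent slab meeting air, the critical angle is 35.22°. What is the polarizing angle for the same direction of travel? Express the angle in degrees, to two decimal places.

sin θ_c = n₂/n₁, so n₂/n₁ = sin 35.22° = 0.5767.
Brewster: tan θ_B = n₂/n₁ = 0.5767.
θ_B = arctan(0.5767) = 29.97°.

θ_B ≈ 29.97°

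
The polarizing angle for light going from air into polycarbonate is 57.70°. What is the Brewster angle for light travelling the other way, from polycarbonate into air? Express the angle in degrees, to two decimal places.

θ_B' ≈ 32.30°

Reversing the direction swaps n₁ and n₂, so tan θ_B' = 1/tan θ_B and θ_B' = 90° − θ_B.
Hence θ_B' = 90° − 57.70° = 32.30°.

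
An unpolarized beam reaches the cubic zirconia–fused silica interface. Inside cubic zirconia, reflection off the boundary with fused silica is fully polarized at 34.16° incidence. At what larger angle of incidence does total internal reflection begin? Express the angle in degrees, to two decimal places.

θ_c ≈ 42.73°

n₂/n₁ = tan 34.16° = 0.6786; the critical angle satisfies sin θ_c = n₂/n₁.
θ_c = arcsin(0.6786) = 42.73°.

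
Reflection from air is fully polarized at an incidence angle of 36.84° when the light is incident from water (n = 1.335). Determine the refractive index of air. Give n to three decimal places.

At the polarizing angle, tan θ_B = n₂/n₁ with n₁ on the incident side (water) and n₂ on the transmitted side (air).
n₂ = n₁ tan θ_B = 1.335 × tan 36.84° = 1.000.

n ≈ 1.000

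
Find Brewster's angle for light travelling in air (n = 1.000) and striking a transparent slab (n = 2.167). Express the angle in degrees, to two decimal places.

θ_B ≈ 65.23°

Here n₂/n₁ = 2.167/1.000 = 2.1670, and Brewster's law gives tan θ_B = n₂/n₁.
θ_B = arctan(2.1670) = 65.23°.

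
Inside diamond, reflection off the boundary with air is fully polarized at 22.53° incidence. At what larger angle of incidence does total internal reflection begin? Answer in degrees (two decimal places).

θ_c ≈ 24.51°

From Brewster, n₂/n₁ = tan θ_B = tan 22.53° = 0.4148.
Then sin θ_c = n₂/n₁ = 0.4148, so θ_c = arcsin 0.4148 = 24.51°.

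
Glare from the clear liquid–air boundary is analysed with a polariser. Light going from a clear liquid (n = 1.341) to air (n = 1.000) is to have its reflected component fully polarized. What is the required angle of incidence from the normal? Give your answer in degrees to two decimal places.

tan θ_B = n₂/n₁ = 1.000/1.341 = 0.7457. Taking the arctangent, θ_B = 36.71°.

θ_B ≈ 36.71°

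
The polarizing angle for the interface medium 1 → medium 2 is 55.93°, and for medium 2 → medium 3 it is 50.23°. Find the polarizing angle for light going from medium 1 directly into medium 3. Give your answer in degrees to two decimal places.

tan θ_B(1→2) = n₂/n₁ = tan 55.93° = 1.4787.
tan θ_B(2→3) = n₃/n₂ = tan 50.23° = 1.2015.
n₃/n₁ = 1.7766. Then tan θ_B(1→3) = n₃/n₁, so θ_B(1→3) = arctan(1.7766) = 60.63°.

θ_B ≈ 60.63°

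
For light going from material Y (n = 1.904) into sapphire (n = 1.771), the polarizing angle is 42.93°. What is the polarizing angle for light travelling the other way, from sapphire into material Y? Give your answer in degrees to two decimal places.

Reversing the direction swaps n₁ and n₂, so tan θ_B' = 1/tan θ_B and θ_B' = 90° − θ_B.
Hence θ_B' = 90° − 42.93° = 47.07°.

θ_B' ≈ 47.07°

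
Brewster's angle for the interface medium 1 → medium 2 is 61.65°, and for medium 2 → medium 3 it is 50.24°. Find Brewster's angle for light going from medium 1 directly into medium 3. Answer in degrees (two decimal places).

tan θ_B(1→2) = n₂/n₁ = tan 61.65° = 1.8533.
tan θ_B(2→3) = n₃/n₂ = tan 50.24° = 1.2019.
So n₃/n₁ = (n₂/n₁)(n₃/n₂) = 1.8533 × 1.2019 = 2.2276.
θ_B(1→3) = arctan(2.2276) = 65.82°.

θ_B ≈ 65.82°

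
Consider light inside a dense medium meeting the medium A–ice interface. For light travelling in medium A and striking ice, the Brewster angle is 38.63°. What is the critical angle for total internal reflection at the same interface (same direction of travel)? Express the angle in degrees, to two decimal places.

θ_c ≈ 53.05°

n₂/n₁ = tan 38.63° = 0.7991; the critical angle satisfies sin θ_c = n₂/n₁.
θ_c = arcsin(0.7991) = 53.05°.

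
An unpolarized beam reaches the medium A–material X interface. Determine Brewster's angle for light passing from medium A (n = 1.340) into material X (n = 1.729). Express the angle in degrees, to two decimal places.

θ_B ≈ 52.22°

tan θ_B = n₂/n₁ = 1.729/1.340 = 1.2903.
θ_B = arctan(1.2903) = 52.22°.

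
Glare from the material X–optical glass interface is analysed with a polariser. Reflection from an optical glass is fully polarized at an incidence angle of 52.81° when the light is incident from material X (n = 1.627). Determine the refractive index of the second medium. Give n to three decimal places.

At Brewster's angle, tan θ_B = n₂/n₁ with n₁ on the incident side (material X) and n₂ on the transmitted side (an optical glass).
n₂ = n₁ tan θ_B = 1.627 × tan 52.81° = 2.144.

n ≈ 2.144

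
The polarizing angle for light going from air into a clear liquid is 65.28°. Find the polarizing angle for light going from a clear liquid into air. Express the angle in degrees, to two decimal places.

Reversing the direction swaps n₁ and n₂, so tan θ_B' = 1/tan θ_B and θ_B' = 90° − θ_B.
Hence θ_B' = 90° − 65.28° = 24.72°.

θ_B' ≈ 24.72°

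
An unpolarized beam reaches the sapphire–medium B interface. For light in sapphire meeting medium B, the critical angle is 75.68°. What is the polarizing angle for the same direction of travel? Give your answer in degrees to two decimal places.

θ_B ≈ 44.10°

At the critical angle sin θ_c = n₂/n₁, giving n₂/n₁ = sin 75.68° = 0.9689.
Then tan θ_B = n₂/n₁ = 0.9689, so θ_B = arctan 0.9689 = 44.10°.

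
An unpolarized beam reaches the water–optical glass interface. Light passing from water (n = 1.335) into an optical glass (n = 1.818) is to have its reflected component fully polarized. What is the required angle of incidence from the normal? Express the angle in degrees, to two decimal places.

θ_B ≈ 53.71°

At Brewster's angle the reflected and refracted rays are perpendicular, which with Snell's law gives tan θ_B = n₂/n₁.
Here n₂/n₁ = 1.818/1.335 = 1.3618, and Brewster's law gives tan θ_B = n₂/n₁.
So θ_B = arctan 1.3618 = 53.71°.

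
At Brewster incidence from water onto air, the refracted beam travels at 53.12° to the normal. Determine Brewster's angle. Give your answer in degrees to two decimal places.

θ_B ≈ 36.88°

Since the reflected and refracted rays are at right angles at the polarizing angle, θ_B + θ_t = 90°.
So θ_B = 90° − θ_t = 90° − 53.12° = 36.88°.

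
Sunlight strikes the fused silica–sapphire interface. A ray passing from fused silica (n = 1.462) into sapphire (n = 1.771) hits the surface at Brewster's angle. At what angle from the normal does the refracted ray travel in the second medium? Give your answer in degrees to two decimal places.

θ_t ≈ 39.54°

θ_B = arctan(n₂/n₁) = arctan(1.771/1.462) = 50.46°.
The refracted ray is perpendicular to the reflected ray, so θ_t = 90° − θ_B = 39.54°.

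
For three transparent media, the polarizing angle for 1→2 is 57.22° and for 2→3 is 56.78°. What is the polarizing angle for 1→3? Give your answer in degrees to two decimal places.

n₂/n₁ = tan 57.22° = 1.5529 and n₃/n₂ = tan 56.78° = 1.5270.
n₃/n₁ = 2.3713. Then tan θ_B(1→3) = n₃/n₁, so θ_B(1→3) = arctan(2.3713) = 67.13°.

θ_B ≈ 67.13°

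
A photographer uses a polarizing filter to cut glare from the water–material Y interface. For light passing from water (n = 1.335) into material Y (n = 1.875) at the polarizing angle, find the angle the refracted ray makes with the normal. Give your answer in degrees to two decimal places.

First find Brewster's angle: tan θ_B = 1.875/1.335 = 1.4045, giving θ_B = 54.55°.
At Brewster's angle the reflected and refracted rays are perpendicular, so θ_t = 90° − θ_B = 90° − 54.55° = 35.45°.

θ_t ≈ 35.45°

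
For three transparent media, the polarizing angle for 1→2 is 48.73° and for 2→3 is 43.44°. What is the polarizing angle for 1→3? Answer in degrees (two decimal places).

θ_B ≈ 47.18°

n₂/n₁ = tan 48.73° = 1.1395 and n₃/n₂ = tan 43.44° = 0.9470.
So n₃/n₁ = (n₂/n₁)(n₃/n₂) = 1.1395 × 0.9470 = 1.0791.
θ_B(1→3) = arctan(1.0791) = 47.18°.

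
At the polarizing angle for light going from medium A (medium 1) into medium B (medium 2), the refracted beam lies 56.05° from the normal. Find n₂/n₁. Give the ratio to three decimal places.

θ_B + θ_t = 90°, so θ_B = 90° − 56.05° = 33.95°.
tan θ_B = n₂/n₁, so n₂/n₁ = tan 33.95° = 0.673.

n₂/n₁ ≈ 0.673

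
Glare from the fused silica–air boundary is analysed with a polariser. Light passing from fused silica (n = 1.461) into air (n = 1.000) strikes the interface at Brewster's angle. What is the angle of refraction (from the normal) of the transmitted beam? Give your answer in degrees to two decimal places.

θ_t ≈ 55.61°

tan θ_B = n₂/n₁ = 1.000/1.461 = 0.6845, so θ_B = 34.39°.
At Brewster's angle the reflected and refracted rays are perpendicular, so θ_t = 90° − θ_B = 90° − 34.39° = 55.61°.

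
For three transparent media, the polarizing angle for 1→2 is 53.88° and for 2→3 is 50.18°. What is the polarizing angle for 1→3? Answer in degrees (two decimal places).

θ_B ≈ 58.68°

tan θ_B(1→2) = n₂/n₁ = tan 53.88° = 1.3703.
tan θ_B(2→3) = n₃/n₂ = tan 50.18° = 1.1994.
n₃/n₁ = 1.6436. Then tan θ_B(1→3) = n₃/n₁, so θ_B(1→3) = arctan(1.6436) = 58.68°.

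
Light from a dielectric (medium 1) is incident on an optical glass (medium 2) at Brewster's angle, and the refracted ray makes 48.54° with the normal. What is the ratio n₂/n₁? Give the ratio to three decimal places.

At Brewster incidence θ_B = 90° − θ_t = 90° − 48.54° = 41.46°.
Then n₂/n₁ = tan θ_B = tan 41.46° = 0.883.

n₂/n₁ ≈ 0.883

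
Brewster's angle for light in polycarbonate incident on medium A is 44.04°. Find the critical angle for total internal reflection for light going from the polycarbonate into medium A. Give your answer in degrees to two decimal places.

θ_c ≈ 75.25°

n₂/n₁ = tan 44.04° = 0.9670; the critical angle satisfies sin θ_c = n₂/n₁.
θ_c = arcsin(0.9670) = 75.25°.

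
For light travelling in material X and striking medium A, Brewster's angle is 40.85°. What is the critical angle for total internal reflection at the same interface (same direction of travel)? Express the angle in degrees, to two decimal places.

θ_c ≈ 59.85°

From Brewster, n₂/n₁ = tan θ_B = tan 40.85° = 0.8647.
Then sin θ_c = n₂/n₁ = 0.8647, so θ_c = arcsin 0.8647 = 59.85°.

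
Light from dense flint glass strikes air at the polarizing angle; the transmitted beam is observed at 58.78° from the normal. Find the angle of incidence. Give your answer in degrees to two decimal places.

Brewster's condition makes the reflected and refracted beams perpendicular: θ_B + θ_t = 90°.
So θ_B = 90° − θ_t = 90° − 58.78° = 31.22°.

θ_B ≈ 31.22°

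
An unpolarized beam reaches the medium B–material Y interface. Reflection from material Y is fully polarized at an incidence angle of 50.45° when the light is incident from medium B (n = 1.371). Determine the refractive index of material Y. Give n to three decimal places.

At the polarizing angle, tan θ_B = n₂/n₁ with n₁ on the incident side (medium B) and n₂ on the transmitted side (material Y).
n₂ = n₁ tan θ_B = 1.371 × tan 50.45° = 1.660.

n ≈ 1.660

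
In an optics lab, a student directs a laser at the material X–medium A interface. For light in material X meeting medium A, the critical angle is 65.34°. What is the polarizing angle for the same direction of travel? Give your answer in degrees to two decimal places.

At the critical angle sin θ_c = n₂/n₁, giving n₂/n₁ = sin 65.34° = 0.9088.
Then tan θ_B = n₂/n₁ = 0.9088, so θ_B = arctan 0.9088 = 42.26°.

θ_B ≈ 42.26°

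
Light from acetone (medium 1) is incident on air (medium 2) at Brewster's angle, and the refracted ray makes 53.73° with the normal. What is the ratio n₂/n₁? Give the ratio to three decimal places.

θ_B + θ_t = 90°, so θ_B = 90° − 53.73° = 36.27°.
Then n₂/n₁ = tan θ_B = tan 36.27° = 0.734.

n₂/n₁ ≈ 0.734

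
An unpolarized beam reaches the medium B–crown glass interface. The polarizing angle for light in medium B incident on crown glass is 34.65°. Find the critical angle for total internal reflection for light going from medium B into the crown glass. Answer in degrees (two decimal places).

θ_c ≈ 43.72°

From Brewster, n₂/n₁ = tan θ_B = tan 34.65° = 0.6911.
Then sin θ_c = n₂/n₁ = 0.6911, so θ_c = arcsin 0.6911 = 43.72°.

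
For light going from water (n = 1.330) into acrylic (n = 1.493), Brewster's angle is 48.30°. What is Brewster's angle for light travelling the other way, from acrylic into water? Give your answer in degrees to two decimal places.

θ_B' ≈ 41.70°

The two Brewster angles are complementary: θ_B' = 90° − θ_B = 90° − 48.30° = 41.70°.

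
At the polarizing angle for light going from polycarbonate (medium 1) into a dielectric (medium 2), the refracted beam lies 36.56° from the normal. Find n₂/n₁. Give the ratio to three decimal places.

At Brewster incidence θ_B = 90° − θ_t = 90° − 36.56° = 53.44°.
tan θ_B = n₂/n₁, so n₂/n₁ = tan 53.44° = 1.348.

n₂/n₁ ≈ 1.348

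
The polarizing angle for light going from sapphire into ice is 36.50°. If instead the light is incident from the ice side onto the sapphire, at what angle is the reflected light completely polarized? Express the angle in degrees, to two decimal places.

θ_B' ≈ 53.50°

Reversing the direction swaps n₁ and n₂, so tan θ_B' = 1/tan θ_B and θ_B' = 90° − θ_B.
Hence θ_B' = 90° − 36.50° = 53.50°.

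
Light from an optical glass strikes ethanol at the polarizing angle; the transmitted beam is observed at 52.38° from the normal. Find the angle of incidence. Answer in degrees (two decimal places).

At Brewster's angle the reflected and refracted rays are perpendicular, so θ_B + θ_t = 90°.
θ_B = 90° − 52.38° = 37.62°.

θ_B ≈ 37.62°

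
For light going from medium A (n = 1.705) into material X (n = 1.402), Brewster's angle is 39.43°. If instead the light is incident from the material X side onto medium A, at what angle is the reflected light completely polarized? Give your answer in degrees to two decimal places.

θ_B' ≈ 50.57°

The two Brewster angles are complementary: θ_B' = 90° − θ_B = 90° − 39.43° = 50.57°.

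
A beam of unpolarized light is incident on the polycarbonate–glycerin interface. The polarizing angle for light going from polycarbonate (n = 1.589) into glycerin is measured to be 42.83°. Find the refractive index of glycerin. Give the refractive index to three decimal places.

At the polarizing angle, tan θ_B = n₂/n₁ with n₁ on the incident side (polycarbonate) and n₂ on the transmitted side (glycerin).
n₂ = n₁ tan θ_B = 1.589 × tan 42.83° = 1.473.

n ≈ 1.473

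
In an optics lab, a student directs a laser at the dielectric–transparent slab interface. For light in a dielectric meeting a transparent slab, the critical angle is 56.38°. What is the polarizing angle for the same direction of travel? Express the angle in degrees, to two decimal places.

θ_B ≈ 39.79°

n₂/n₁ = sin θ_c = sin 56.38° = 0.8327.
tan θ_B equals the same ratio, so θ_B = arctan(0.8327) = 39.79°.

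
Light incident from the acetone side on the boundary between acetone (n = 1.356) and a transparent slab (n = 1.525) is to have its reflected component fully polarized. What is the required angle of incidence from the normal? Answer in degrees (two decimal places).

θ_B ≈ 48.36°

Brewster's condition: tan θ_B = n₂/n₁ = 1.525/1.356 = 1.1246.
So θ_B = arctan 1.1246 = 48.36°.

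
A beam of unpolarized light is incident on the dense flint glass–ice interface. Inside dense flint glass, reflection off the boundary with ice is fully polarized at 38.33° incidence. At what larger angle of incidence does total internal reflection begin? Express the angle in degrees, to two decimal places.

θ_c ≈ 52.24°

n₂/n₁ = tan 38.33° = 0.7906; the critical angle satisfies sin θ_c = n₂/n₁.
θ_c = arcsin(0.7906) = 52.24°.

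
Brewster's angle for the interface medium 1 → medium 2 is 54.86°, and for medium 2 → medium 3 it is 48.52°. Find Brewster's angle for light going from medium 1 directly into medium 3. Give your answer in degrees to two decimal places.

θ_B ≈ 58.11°

tan θ_B(1→2) = n₂/n₁ = tan 54.86° = 1.4207.
tan θ_B(2→3) = n₃/n₂ = tan 48.52° = 1.1311.
n₃/n₁ = 1.6070. Then tan θ_B(1→3) = n₃/n₁, so θ_B(1→3) = arctan(1.6070) = 58.11°.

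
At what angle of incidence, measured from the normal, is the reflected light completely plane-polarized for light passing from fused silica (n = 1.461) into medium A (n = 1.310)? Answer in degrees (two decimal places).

The reflected p-component vanishes when tan θ_B = n₂/n₁.
tan θ_B = n₂/n₁ = 1.310/1.461 = 0.8966.
So θ_B = arctan 0.8966 = 41.88°.

θ_B ≈ 41.88°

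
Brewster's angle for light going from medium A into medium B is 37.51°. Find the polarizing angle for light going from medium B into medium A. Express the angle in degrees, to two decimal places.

The two Brewster angles are complementary: θ_B' = 90° − θ_B = 90° − 37.51° = 52.49°.

θ_B' ≈ 52.49°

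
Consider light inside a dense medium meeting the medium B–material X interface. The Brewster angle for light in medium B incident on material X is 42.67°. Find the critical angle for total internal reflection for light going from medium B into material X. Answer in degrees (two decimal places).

θ_c ≈ 67.19°

From Brewster, n₂/n₁ = tan θ_B = tan 42.67° = 0.9218.
Then sin θ_c = n₂/n₁ = 0.9218, so θ_c = arcsin 0.9218 = 67.19°.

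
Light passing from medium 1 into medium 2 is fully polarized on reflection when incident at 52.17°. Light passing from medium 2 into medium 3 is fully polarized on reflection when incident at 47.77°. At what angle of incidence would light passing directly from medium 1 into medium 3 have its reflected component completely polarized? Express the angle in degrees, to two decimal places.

n₂/n₁ = tan 52.17° = 1.2878 and n₃/n₂ = tan 47.77° = 1.1017.
Multiplying, n₃/n₁ = 1.2878 × 1.1017 = 1.4188, and θ_B(1→3) = arctan 1.4188 = 54.82°.

θ_B ≈ 54.82°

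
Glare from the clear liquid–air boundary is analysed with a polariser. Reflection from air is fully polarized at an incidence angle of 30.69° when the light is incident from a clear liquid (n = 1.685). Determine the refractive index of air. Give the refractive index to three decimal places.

At the Brewster angle, tan θ_B = n₂/n₁ with n₁ on the incident side (a clear liquid) and n₂ on the transmitted side (air).
n₂ = n₁ tan θ_B = 1.685 × tan 30.69° = 1.000.

n ≈ 1.000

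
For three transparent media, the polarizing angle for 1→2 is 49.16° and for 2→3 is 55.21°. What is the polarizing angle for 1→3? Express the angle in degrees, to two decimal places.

θ_B ≈ 59.01°

Each Brewster angle gives a ratio: n₂/n₁ = tan 49.16° = 1.1569, n₃/n₂ = tan 55.21° = 1.4393.
n₃/n₁ = 1.6651. Then tan θ_B(1→3) = n₃/n₁, so θ_B(1→3) = arctan(1.6651) = 59.01°.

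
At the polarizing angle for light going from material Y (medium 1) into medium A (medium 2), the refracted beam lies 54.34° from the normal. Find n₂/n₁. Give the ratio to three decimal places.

n₂/n₁ ≈ 0.718

At Brewster incidence θ_B = 90° − θ_t = 90° − 54.34° = 35.66°.
Then n₂/n₁ = tan θ_B = tan 35.66° = 0.718.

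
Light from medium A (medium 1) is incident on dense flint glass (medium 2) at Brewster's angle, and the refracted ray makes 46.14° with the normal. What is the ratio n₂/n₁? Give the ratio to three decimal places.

n₂/n₁ ≈ 0.961

At Brewster incidence θ_B = 90° − θ_t = 90° − 46.14° = 43.86°.
tan θ_B = n₂/n₁, so n₂/n₁ = tan 43.86° = 0.961.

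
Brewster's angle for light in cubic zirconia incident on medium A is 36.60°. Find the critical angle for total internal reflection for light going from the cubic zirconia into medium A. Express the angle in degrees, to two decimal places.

θ_c ≈ 47.96°

From Brewster, n₂/n₁ = tan θ_B = tan 36.60° = 0.7427.
Then sin θ_c = n₂/n₁ = 0.7427, so θ_c = arcsin 0.7427 = 47.96°.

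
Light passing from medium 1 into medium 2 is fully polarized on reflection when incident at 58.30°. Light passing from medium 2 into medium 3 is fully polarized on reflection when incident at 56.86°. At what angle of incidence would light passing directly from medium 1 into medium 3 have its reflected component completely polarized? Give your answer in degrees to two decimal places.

tan θ_B(1→2) = n₂/n₁ = tan 58.30° = 1.6191.
tan θ_B(2→3) = n₃/n₂ = tan 56.86° = 1.5317.
n₃/n₁ = 2.4800. Then tan θ_B(1→3) = n₃/n₁, so θ_B(1→3) = arctan(2.4800) = 68.04°.

θ_B ≈ 68.04°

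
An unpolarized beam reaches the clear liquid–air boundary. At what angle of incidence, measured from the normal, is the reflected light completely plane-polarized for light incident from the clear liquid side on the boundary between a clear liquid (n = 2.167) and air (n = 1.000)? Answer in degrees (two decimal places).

Here n₂/n₁ = 1.000/2.167 = 0.4615, and Brewster's law gives tan θ_B = n₂/n₁. Taking the arctangent, θ_B = 24.77°.

θ_B ≈ 24.77°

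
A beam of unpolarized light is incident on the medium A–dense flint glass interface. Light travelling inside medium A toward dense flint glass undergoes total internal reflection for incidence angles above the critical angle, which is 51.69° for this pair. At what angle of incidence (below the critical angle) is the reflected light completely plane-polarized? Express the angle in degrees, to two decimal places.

θ_B ≈ 38.12°

sin θ_c = n₂/n₁, so n₂/n₁ = sin 51.69° = 0.7847.
Brewster: tan θ_B = n₂/n₁ = 0.7847.
θ_B = arctan(0.7847) = 38.12°.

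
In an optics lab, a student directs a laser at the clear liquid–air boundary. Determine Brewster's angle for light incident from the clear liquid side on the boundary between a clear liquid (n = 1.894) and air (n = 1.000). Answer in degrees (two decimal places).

θ_B ≈ 27.83°

tan θ_B = n₂/n₁ = 1.000/1.894 = 0.5280. Taking the arctangent, θ_B = 27.83°.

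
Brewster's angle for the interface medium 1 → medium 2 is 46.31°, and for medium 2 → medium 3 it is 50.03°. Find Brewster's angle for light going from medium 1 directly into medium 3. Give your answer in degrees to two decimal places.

θ_B ≈ 51.31°

tan θ_B(1→2) = n₂/n₁ = tan 46.31° = 1.0468.
tan θ_B(2→3) = n₃/n₂ = tan 50.03° = 1.1930.
n₃/n₁ = 1.2489. Then tan θ_B(1→3) = n₃/n₁, so θ_B(1→3) = arctan(1.2489) = 51.31°.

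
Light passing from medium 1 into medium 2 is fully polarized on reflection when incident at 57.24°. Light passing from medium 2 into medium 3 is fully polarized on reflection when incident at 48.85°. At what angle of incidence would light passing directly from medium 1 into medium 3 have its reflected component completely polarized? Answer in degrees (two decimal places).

n₂/n₁ = tan 57.24° = 1.5541 and n₃/n₂ = tan 48.85° = 1.1443.
Multiplying, n₃/n₁ = 1.5541 × 1.1443 = 1.7783, and θ_B(1→3) = arctan 1.7783 = 60.65°.

θ_B ≈ 60.65°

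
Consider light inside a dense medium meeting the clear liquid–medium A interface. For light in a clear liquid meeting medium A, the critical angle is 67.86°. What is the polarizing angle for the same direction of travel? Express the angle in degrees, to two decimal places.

n₂/n₁ = sin θ_c = sin 67.86° = 0.9263.
tan θ_B equals the same ratio, so θ_B = arctan(0.9263) = 42.81°.

θ_B ≈ 42.81°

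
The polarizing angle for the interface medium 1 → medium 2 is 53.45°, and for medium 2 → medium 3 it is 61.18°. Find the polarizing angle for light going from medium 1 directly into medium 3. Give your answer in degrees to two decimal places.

tan θ_B(1→2) = n₂/n₁ = tan 53.45° = 1.3490.
tan θ_B(2→3) = n₃/n₂ = tan 61.18° = 1.8175.
Multiplying, n₃/n₁ = 1.3490 × 1.8175 = 2.4517, and θ_B(1→3) = arctan 2.4517 = 67.81°.

θ_B ≈ 67.81°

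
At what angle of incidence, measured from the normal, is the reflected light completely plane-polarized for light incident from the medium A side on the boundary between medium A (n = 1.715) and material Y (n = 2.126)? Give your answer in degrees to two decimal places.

θ_B ≈ 51.11°

tan θ_B = n₂/n₁ = 2.126/1.715 = 1.2397.
So θ_B = arctan 1.2397 = 51.11°.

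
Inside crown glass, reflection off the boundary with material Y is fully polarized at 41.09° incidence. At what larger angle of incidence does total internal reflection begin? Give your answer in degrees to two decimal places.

θ_c ≈ 60.70°

n₂/n₁ = tan 41.09° = 0.8720; the critical angle satisfies sin θ_c = n₂/n₁.
θ_c = arcsin(0.8720) = 60.70°.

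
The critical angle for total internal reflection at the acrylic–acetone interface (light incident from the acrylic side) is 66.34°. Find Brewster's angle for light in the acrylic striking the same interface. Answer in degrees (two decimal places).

sin θ_c = n₂/n₁, so n₂/n₁ = sin 66.34° = 0.9159.
Brewster: tan θ_B = n₂/n₁ = 0.9159.
θ_B = arctan(0.9159) = 42.49°.

θ_B ≈ 42.49°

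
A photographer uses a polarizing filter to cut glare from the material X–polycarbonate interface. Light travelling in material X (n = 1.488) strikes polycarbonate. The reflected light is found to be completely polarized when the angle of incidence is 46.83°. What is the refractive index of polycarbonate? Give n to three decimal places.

Full polarization of the reflected beam means tan θ_B = n₂/n₁, where n₁ is the incident medium (material X).
n₂ = n₁ tan θ_B = 1.488 × tan 46.83° = 1.586.

n ≈ 1.586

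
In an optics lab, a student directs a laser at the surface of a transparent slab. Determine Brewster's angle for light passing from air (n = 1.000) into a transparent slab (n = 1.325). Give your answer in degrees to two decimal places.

θ_B ≈ 52.96°

At Brewster's angle the reflected and refracted rays are perpendicular, which with Snell's law gives tan θ_B = n₂/n₁.
tan θ_B = n₂/n₁ = 1.325/1.000 = 1.3250.
So θ_B = arctan 1.3250 = 52.96°.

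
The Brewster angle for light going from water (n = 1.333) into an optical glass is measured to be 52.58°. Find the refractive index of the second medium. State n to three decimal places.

n ≈ 1.742

Brewster's law: tan θ_B = n₂/n₁ (light incident in water, refracted into an optical glass).
n₂ = n₁ tan θ_B = 1.333 × tan 52.58° = 1.742.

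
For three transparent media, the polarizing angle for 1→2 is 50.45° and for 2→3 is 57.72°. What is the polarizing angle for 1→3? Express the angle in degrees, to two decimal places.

n₂/n₁ = tan 50.45° = 1.2109 and n₃/n₂ = tan 57.72° = 1.5831.
n₃/n₁ = 1.9170. Then tan θ_B(1→3) = n₃/n₁, so θ_B(1→3) = arctan(1.9170) = 62.45°.

θ_B ≈ 62.45°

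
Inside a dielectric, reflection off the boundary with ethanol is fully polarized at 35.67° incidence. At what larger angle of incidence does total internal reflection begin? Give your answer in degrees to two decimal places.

θ_c ≈ 45.87°

From Brewster, n₂/n₁ = tan θ_B = tan 35.67° = 0.7178.
Then sin θ_c = n₂/n₁ = 0.7178, so θ_c = arcsin 0.7178 = 45.87°.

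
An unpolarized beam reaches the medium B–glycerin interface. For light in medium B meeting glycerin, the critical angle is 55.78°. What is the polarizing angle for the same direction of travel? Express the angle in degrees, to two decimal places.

sin θ_c = n₂/n₁, so n₂/n₁ = sin 55.78° = 0.8269.
Brewster: tan θ_B = n₂/n₁ = 0.8269.
θ_B = arctan(0.8269) = 39.59°.

θ_B ≈ 39.59°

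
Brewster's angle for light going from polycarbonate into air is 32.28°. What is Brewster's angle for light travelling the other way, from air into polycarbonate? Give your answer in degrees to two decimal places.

θ_B' ≈ 57.72°

tan θ_B' = n₁/n₂ = 1/tan θ_B, so θ_B' = 90° − θ_B.
θ_B' = 90° − 32.28° = 57.72°.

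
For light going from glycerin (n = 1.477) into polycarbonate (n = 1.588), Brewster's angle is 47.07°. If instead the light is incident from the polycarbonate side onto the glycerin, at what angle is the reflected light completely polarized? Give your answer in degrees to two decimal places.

θ_B' ≈ 42.93°

Reversing the direction swaps n₁ and n₂, so tan θ_B' = 1/tan θ_B and θ_B' = 90° − θ_B.
Hence θ_B' = 90° − 47.07° = 42.93°.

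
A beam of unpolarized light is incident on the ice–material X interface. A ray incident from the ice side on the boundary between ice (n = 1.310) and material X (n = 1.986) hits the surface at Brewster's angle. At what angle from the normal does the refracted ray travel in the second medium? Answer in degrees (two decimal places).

tan θ_B = n₂/n₁ = 1.986/1.310 = 1.5160, so θ_B = 56.59°.
The refracted ray is perpendicular to the reflected ray, so θ_t = 90° − θ_B = 33.41°.

θ_t ≈ 33.41°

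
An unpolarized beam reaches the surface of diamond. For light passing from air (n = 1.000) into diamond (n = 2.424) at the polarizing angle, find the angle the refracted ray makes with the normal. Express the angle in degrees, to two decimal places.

θ_t ≈ 22.42°

First find Brewster's angle: tan θ_B = 2.424/1.000 = 2.4240, giving θ_B = 67.58°.
Since θ_B + θ_t = 90° at Brewster incidence, θ_t = 90° − 67.58° = 22.42°.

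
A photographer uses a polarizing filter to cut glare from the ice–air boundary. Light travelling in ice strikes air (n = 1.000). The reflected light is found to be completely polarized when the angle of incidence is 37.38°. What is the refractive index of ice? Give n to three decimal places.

At the Brewster angle, tan θ_B = n₂/n₁ with n₁ on the incident side (ice) and n₂ on the transmitted side (air).
n₁ = n₂ / tan θ_B = 1.000 / tan 37.38° = 1.309.

n ≈ 1.309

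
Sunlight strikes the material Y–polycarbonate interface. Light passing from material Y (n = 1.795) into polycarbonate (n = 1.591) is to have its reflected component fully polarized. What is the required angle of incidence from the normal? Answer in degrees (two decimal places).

θ_B ≈ 41.55°

Here n₂/n₁ = 1.591/1.795 = 0.8864, and Brewster's law gives tan θ_B = n₂/n₁.
So θ_B = arctan 0.8864 = 41.55°.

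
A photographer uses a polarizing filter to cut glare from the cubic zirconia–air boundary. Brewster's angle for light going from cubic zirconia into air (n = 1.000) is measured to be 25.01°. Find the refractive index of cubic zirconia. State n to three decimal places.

Full polarization of the reflected beam means tan θ_B = n₂/n₁, where n₁ is the incident medium (cubic zirconia).
n₁ = n₂ / tan θ_B = 1.000 / tan 25.01° = 2.144.

n ≈ 2.144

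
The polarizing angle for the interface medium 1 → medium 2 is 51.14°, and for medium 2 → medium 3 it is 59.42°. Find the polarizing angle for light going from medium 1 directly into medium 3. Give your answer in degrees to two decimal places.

tan θ_B(1→2) = n₂/n₁ = tan 51.14° = 1.2411.
tan θ_B(2→3) = n₃/n₂ = tan 59.42° = 1.6923.
Multiplying, n₃/n₁ = 1.2411 × 1.6923 = 2.1002, and θ_B(1→3) = arctan 2.1002 = 64.54°.

θ_B ≈ 64.54°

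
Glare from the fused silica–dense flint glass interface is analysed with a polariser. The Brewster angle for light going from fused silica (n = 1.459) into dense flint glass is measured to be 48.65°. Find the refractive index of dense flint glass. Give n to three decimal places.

Brewster's law: tan θ_B = n₂/n₁ (light incident in fused silica, refracted into dense flint glass).
n₂ = n₁ tan θ_B = 1.459 × tan 48.65° = 1.658.

n ≈ 1.658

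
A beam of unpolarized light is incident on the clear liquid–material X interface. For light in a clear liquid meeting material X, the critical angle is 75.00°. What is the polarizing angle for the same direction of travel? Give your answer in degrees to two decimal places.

At the critical angle sin θ_c = n₂/n₁, giving n₂/n₁ = sin 75.00° = 0.9659.
Then tan θ_B = n₂/n₁ = 0.9659, so θ_B = arctan 0.9659 = 44.01°.

θ_B ≈ 44.01°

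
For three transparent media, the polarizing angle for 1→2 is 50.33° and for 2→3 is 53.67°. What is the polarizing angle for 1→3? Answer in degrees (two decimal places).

θ_B ≈ 58.62°

tan θ_B(1→2) = n₂/n₁ = tan 50.33° = 1.2058.
tan θ_B(2→3) = n₃/n₂ = tan 53.67° = 1.3598.
So n₃/n₁ = (n₂/n₁)(n₃/n₂) = 1.2058 × 1.3598 = 1.6397.
θ_B(1→3) = arctan(1.6397) = 58.62°.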